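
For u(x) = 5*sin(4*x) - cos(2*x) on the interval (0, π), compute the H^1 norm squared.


||u||_{H^1(0,π)}^2 = 215*π

u'(x) = 2*sin(2*x) + 20*cos(4*x).
Expand u² and (u')² and integrate term by term on (0, π), using: for integers n ≥ 1, ∫_0^π sin²(nx) dx = ∫_0^π cos²(nx) dx = π/2; for n ≠ n', ∫_0^π sin(nx)sin(n'x) dx = ∫_0^π cos(nx)cos(n'x) dx = 0; and by product-to-sum, ∫_0^π sin(nx)cos(n'x) dx = ½∫_0^π [sin((n+n')x) + sin((n−n')x)] dx, which is 0 when n+n' is even and 2n/(n²−n'²) when n+n' is odd (it need not vanish on (0, π)).
  u² squared terms: (-1)²·∫cos(2x)² dx = 1·π/2 = π/2;  (5)²·∫sin(4x)² dx = 25·π/2 = 25*π/2.
  u² cross terms: 2·(-1)·(5)·∫cos(2x)·sin(4x) dx = -10·(0) = 0.
  So ∫_0^π u² dx = π/2 + 25*π/2 + 0 = 13*π.
  (u')² squared terms: (2)²·∫sin(2x)² dx = 4·π/2 = 2*π;  (20)²·∫cos(4x)² dx = 400·π/2 = 200*π.
  (u')² cross terms: 2·(2)·(20)·∫sin(2x)·cos(4x) dx = 80·(0) = 0.
  So ∫_0^π (u')² dx = 2*π + 200*π + 0 = 202*π.
||u||_{H^1}^2 = (13*π) + (202*π) = 215*π.


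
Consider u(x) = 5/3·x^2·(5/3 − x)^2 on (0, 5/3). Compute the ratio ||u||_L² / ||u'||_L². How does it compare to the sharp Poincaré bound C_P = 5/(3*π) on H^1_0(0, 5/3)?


||u||_L² / ||u'||_L² = 5*sqrt(3)/18 < C_P = 5/(3*π).

u(x) = 5/3·x^2·(5/3 − x)^2, so u'(x) = 10*x*(3*x - 5)*(6*x - 5)/27.
u(x) = 5/3·x^2·(5/3 − x)^2 vanishes at x = 0 and x = 5/3, so u ∈ H^1_0(0, 5/3). Differentiate via the product rule and integrate the resulting polynomials term by term.
  ∫_0^5/3 u² dx = ∫_0^5/3 (25*x^8/9 - 500*x^7/27 + 1250*x^6/27 - 12500*x^5/243 + 15625*x^4/729) dx. Term by term:
    ∫_0^5/3 25*x^8/9 dx = 48828125/1594323;  ∫_0^5/3 -500*x^7/27 dx = -48828125/354294;  ∫_0^5/3 1250*x^6/27 dx = 97656250/413343;
    ∫_0^5/3 -12500*x^5/243 dx = -97656250/531441;  ∫_0^5/3 15625*x^4/729 dx = 9765625/177147.
  Sum: 48828125/1594323 − 48828125/354294 + 97656250/413343 − 97656250/531441 + 9765625/177147 = 9765625/22320522.
  ∫_0^5/3 (u')² dx = ∫_0^5/3 (400*x^6/9 - 2000*x^5/9 + 32500*x^4/81 - 25000*x^3/81 + 62500*x^2/729) dx. Term by term:
    ∫_0^5/3 400*x^6/9 dx = 31250000/137781;  ∫_0^5/3 -2000*x^5/9 dx = -15625000/19683;  ∫_0^5/3 32500*x^4/81 dx = 20312500/19683;
    ∫_0^5/3 -25000*x^3/81 dx = -3906250/6561;  ∫_0^5/3 62500*x^2/729 dx = 7812500/59049.
  Sum: 31250000/137781 − 15625000/19683 + 20312500/19683 − 3906250/6561 + 7812500/59049 = 781250/413343.
∫_0^5/3 u² dx = 9765625/22320522, so ||u||_L² = 3125*sqrt(42)/30618.
∫_0^5/3 (u')² dx = 781250/413343, so ||u'||_L² = 625*sqrt(14)/1701.
Ratio ||u||_L² / ||u'||_L² = 5*sqrt(3)/18.
Sharp Poincaré constant on H^1_0(0, 5/3) is C_P = L/π = 5/(3*π), achieved by sin(3*π/5·x).
A polynomial bump cannot attain the sharp Poincaré constant (only the first sine eigenfunction does), so the ratio is strictly less than C_P, consistent with ||u||_L² ≤ C_P ||u'||_L².


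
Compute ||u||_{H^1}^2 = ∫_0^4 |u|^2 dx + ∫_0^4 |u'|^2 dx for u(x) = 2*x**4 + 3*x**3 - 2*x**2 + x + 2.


||u||_{H^1}^2 = 29260492/63

The H^1 norm (squared) on an interval (0, L) is
  ||u||_{H^1}^2 = ∫_0^L u(x)^2 dx + ∫_0^L u'(x)^2 dx.
Compute u'(x) = 8*x**3 + 9*x**2 - 4*x + 1.
Then u(x)^2 = 4*x**8 + 12*x**7 + x**6 - 8*x**5 + 18*x**4 + 8*x**3 - 7*x**2 + 4*x + 4 and u'(x)^2 = 64*x**6 + 144*x**5 + 17*x**4 - 56*x**3 + 34*x**2 - 8*x + 1.
Integrate each monomial from 0 to 4 using ∫_0^4 c·x^n dx = c·4^(n+1)/(n+1):
  ∫_0^4 u(x)^2 dx = ∫_0^4 (4*x^8 + 12*x^7 + x^6 - 8*x^5 + 18*x^4 + 8*x^3 - 7*x^2 + 4*x + 4) dx. Term by term:
    ∫_0^4 4*x^8 dx = 1048576/9;  ∫_0^4 12*x^7 dx = 98304;  ∫_0^4 x^6 dx = 16384/7;
    ∫_0^4 -8*x^5 dx = -16384/3;  ∫_0^4 18*x^4 dx = 18432/5;  ∫_0^4 8*x^3 dx = 512;
    ∫_0^4 -7*x^2 dx = -448/3;  ∫_0^4 4*x dx = 32;  ∫_0^4 4 dx = 16.
  Sum: 1048576/9 + 98304 + 16384/7 − 16384/3 + 18432/5 + 512 − 448/3 + 32 + 16 = 67973456/315.
  ∫_0^4 u'(x)^2 dx = ∫_0^4 (64*x^6 + 144*x^5 + 17*x^4 - 56*x^3 + 34*x^2 - 8*x + 1) dx. Term by term:
    ∫_0^4 64*x^6 dx = 1048576/7;  ∫_0^4 144*x^5 dx = 98304;  ∫_0^4 17*x^4 dx = 17408/5;
    ∫_0^4 -56*x^3 dx = -3584;  ∫_0^4 34*x^2 dx = 2176/3;  ∫_0^4 -8*x dx = -64;
    ∫_0^4 1 dx = 4.
  Sum: 1048576/7 + 98304 + 17408/5 − 3584 + 2176/3 − 64 + 4 = 26109668/105.
Adding: ||u||_{H^1}^2 = 67973456/315 + 26109668/105 = 29260492/63.


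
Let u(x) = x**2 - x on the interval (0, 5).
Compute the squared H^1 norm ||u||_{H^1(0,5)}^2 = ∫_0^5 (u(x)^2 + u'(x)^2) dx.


||u||_{H^1}^2 = 2855/6

The H^1 norm (squared) on an interval (0, L) is
  ||u||_{H^1}^2 = ∫_0^L u(x)^2 dx + ∫_0^L u'(x)^2 dx.
Compute u'(x) = 2*x - 1.
Then u(x)^2 = x**4 - 2*x**3 + x**2 and u'(x)^2 = 4*x**2 - 4*x + 1.
Integrate each monomial from 0 to 5 using ∫_0^5 c·x^n dx = c·5^(n+1)/(n+1):
  ∫_0^5 u(x)^2 dx = ∫_0^5 (x^4 - 2*x^3 + x^2) dx. Term by term:
    ∫_0^5 x^4 dx = 625;  ∫_0^5 -2*x^3 dx = -625/2;  ∫_0^5 x^2 dx = 125/3.
  Sum: 625 − 625/2 + 125/3 = 2125/6.
  ∫_0^5 u'(x)^2 dx = ∫_0^5 (4*x^2 - 4*x + 1) dx. Term by term:
    ∫_0^5 4*x^2 dx = 500/3;  ∫_0^5 -4*x dx = -50;  ∫_0^5 1 dx = 5.
  Sum: 500/3 − 50 + 5 = 365/3.
Adding: ||u||_{H^1}^2 = 2125/6 + 365/3 = 2855/6.


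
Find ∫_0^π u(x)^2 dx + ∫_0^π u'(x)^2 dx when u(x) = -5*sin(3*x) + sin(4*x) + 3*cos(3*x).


||u||_{H^1(0,π)}^2 = 480/7 + 357*π/2

u'(x) = -9*sin(3*x) - 15*cos(3*x) + 4*cos(4*x).
Expand u² and (u')² and integrate term by term on (0, π), using: for integers n ≥ 1, ∫_0^π sin²(nx) dx = ∫_0^π cos²(nx) dx = π/2; for n ≠ n', ∫_0^π sin(nx)sin(n'x) dx = ∫_0^π cos(nx)cos(n'x) dx = 0; and by product-to-sum, ∫_0^π sin(nx)cos(n'x) dx = ½∫_0^π [sin((n+n')x) + sin((n−n')x)] dx, which is 0 when n+n' is even and 2n/(n²−n'²) when n+n' is odd (it need not vanish on (0, π)).
  u² squared terms: (-5)²·∫sin(3x)² dx = 25·π/2 = 25*π/2;  (3)²·∫cos(3x)² dx = 9·π/2 = 9*π/2;  (1)²·∫sin(4x)² dx = 1·π/2 = π/2.
  u² cross terms: 2·(-5)·(3)·∫sin(3x)·cos(3x) dx = -30·(0) = 0;  2·(-5)·(1)·∫sin(3x)·sin(4x) dx = -10·(0) = 0;  2·(3)·(1)·∫cos(3x)·sin(4x) dx = 6·(8/7) = 48/7.
  So ∫_0^π u² dx = 25*π/2 + 9*π/2 + π/2 + 0 + 0 + 48/7 = 48/7 + 35*π/2.
  (u')² squared terms: (-15)²·∫cos(3x)² dx = 225·π/2 = 225*π/2;  (-9)²·∫sin(3x)² dx = 81·π/2 = 81*π/2;  (4)²·∫cos(4x)² dx = 16·π/2 = 8*π.
  (u')² cross terms: 2·(-15)·(-9)·∫cos(3x)·sin(3x) dx = 270·(0) = 0;  2·(-15)·(4)·∫cos(3x)·cos(4x) dx = -120·(0) = 0;  2·(-9)·(4)·∫sin(3x)·cos(4x) dx = -72·(-6/7) = 432/7.
  So ∫_0^π (u')² dx = 225*π/2 + 81*π/2 + 8*π + 0 + 0 + 432/7 = 432/7 + 161*π.
||u||_{H^1}^2 = (48/7 + 35*π/2) + (432/7 + 161*π) = 480/7 + 357*π/2.


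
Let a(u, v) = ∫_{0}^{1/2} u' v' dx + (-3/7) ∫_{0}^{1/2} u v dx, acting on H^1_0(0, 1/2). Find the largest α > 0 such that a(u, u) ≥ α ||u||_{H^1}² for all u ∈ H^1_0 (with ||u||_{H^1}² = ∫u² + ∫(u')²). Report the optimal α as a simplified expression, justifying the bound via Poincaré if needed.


α = (-3 + 28*π^2)/(7*(1 + 4*π^2))

Coercivity of a(·,·) on H^1_0(0, 1/2) means a(u, u) ≥ α ||u||_{H^1}² for every u ∈ H^1_0.
The interval has length L = 1/2, and Poincaré/coercivity depend only on L. Here a(u, u) = ∫(u')² + (-3/7)·∫u².
Here c = -3/7 < 0 with |c| < (π/L)² = 4*π^2, so coercivity still holds. The condition a(u,u) ≥ α||u||_{H^1}² reads (1−α)∫(u')² ≥ (α−c)∫u². Any admissible α is ≤ 1 (rapidly oscillating u have ∫u²/∫(u')² → 0), and α = 1 would force 0 ≥ (1−c)∫u², impossible since c < 1; so 1−α > 0. By the sharp Poincaré inequality on H^1_0 of an interval of length L, ∫(u')² ≥ (π/L)²∫u² with equality for the first sine mode sin(π(x−x₀)/L) (x₀ the left endpoint), so the inequality holds for all u iff (1−α)(π/L)² ≥ α − c, i.e. α ≤ ((π/L)² + c)/((π/L)² + 1) = (1 + c(L/π)²)/(1 + (L/π)²). (Direct route, valid since c ≤ 0: Poincaré gives c∫u² ≥ c(L/π)²∫(u')², so a(u,u) ≥ (1 + c(L/π)²)∫(u')², while ||u||_{H^1}² ≤ (1 + (L/π)²)∫(u')²; dividing yields the same α.) With (π/L)² = 4*π^2 and c = -3/7, the largest admissible constant is α = ((π/L)² + c)/((π/L)² + 1).
Simplifying, α = (-3 + 28*π^2)/(7*(1 + 4*π^2)).


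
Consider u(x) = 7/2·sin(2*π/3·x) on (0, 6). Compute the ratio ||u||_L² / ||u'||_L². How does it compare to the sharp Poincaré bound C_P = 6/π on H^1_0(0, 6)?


||u||_L² / ||u'||_L² = 3/(2*π) < C_P = 6/π.

u(x) = 7/2·sin(2*π/3·x), so u'(x) = 7*π*cos(2*π*x/3)/3.
Writing u(x) = A·sin(kπx/L) with A = 7/2 and k = 4, use ∫_0^L sin²(kπx/L) dx = L/2 and ∫_0^L cos²(kπx/L) dx = L/2.
u² = 49/4·sin²(2*π/3·x) and (u')² = 49*π^2/9·cos²(2*π/3·x), and each of sin², cos² integrates to L/2 = 3 over (0, 6).
∫_0^6 u² dx = 147/4, so ||u||_L² = 7*sqrt(3)/2.
∫_0^6 (u')² dx = 49*π^2/3, so ||u'||_L² = 7*sqrt(3)*π/3.
Ratio ||u||_L² / ||u'||_L² = 3/(2*π).
Sharp Poincaré constant on H^1_0(0, 6) is C_P = L/π = 6/π, achieved by sin(π/6·x).
This is the k = 4 harmonic; the ratio L/(kπ) is strictly less than C_P = L/π, consistent with the sharp inequality ||u||_L² ≤ C_P ||u'||_L².


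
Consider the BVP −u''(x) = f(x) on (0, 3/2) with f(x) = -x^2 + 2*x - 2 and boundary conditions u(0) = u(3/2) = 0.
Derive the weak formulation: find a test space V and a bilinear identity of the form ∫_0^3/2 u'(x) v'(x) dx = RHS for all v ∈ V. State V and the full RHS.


V = H^1_0(0, 3/2) (so v(0) = v(3/2) = 0); weak form: ∫_0^3/2 u'v' dx = ∫_0^3/2 (-x^2 + 2*x - 2) v dx for all v ∈ V.

Multiply both sides by a test function v and integrate from 0 to 3/2:
  ∫_0^3/2 −u''(x) v(x) dx = ∫_0^3/2 f(x) v(x) dx.
Integrate the LHS by parts once:
  ∫_0^3/2 −u'' v dx = −[u'(x) v(x)]_0^3/2 + ∫_0^3/2 u'(x) v'(x) dx.
Thus ∫_0^3/2 u'(x) v'(x) dx = ∫_0^3/2 f(x) v(x) dx + [u'(x) v(x)]_0^3/2.
Choose V so that boundary terms are either known or forced to vanish.
u is Dirichlet: u(0) = u(3/2) = 0. Let V = H^1_0(0, 3/2); then v(0) = v(3/2) = 0, and [u' v]_0^3/2 = 0.
Weak formulation: find u (satisfying any essential BC) such that ∫_0^3/2 u'(x) v'(x) dx = ∫_0^3/2 f v dx for all v ∈ V.
Substituting f(x) = -x^2 + 2*x - 2, the right-hand side is ∫_0^3/2 (-x^2 + 2*x - 2) v dx.


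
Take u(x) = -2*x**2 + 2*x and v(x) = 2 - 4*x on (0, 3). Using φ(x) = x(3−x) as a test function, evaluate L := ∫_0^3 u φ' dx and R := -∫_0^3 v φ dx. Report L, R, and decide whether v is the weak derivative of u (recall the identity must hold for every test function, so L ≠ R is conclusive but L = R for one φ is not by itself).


LHS = 18, RHS = 18. Yes, v = u' weakly.

u(x) = -2*x**2 + 2*x, classical derivative u'(x) = 2 - 4*x.
φ(x) = x(3−x), so φ'(x) = 3 - 2*x.
Note φ(0) = φ(3) = 0, so the boundary term u·φ vanishes.
LHS = ∫_0^3 u(x) φ'(x) dx = ∫_0^3 (4*x^3 - 10*x^2 + 6*x) dx. Term by term:
  ∫_0^3 4*x^3 dx = 81;  ∫_0^3 -10*x^2 dx = -90;  ∫_0^3 6*x dx = 27.
Sum: 81 − 90 + 27 = 18.
So LHS = 18.
∫_0^3 v(x) φ(x) dx = ∫_0^3 (4*x^3 - 14*x^2 + 6*x) dx. Term by term:
  ∫_0^3 4*x^3 dx = 81;  ∫_0^3 -14*x^2 dx = -126;  ∫_0^3 6*x dx = 27.
Sum: 81 − 126 + 27 = -18.
So RHS = -∫_0^3 v(x) φ(x) dx = 18.
LHS = RHS, so the identity holds for this test φ.
Moreover u is smooth here and v(x) = u'(x) = 2 - 4*x pointwise, so the identity holds for every test function. Hence v is the weak derivative of u.


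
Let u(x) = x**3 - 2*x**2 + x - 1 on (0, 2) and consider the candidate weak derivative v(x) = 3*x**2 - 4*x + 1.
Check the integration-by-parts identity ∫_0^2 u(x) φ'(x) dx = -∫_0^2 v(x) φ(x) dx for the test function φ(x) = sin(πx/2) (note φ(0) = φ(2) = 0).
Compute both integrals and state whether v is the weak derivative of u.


LHS = -12/π + 96/π^3, RHS = -12/π + 96/π^3. Yes, v = u' weakly.

u(x) = x**3 - 2*x**2 + x - 1, classical derivative u'(x) = 3*x**2 - 4*x + 1.
φ(x) = sin(πx/2), so φ'(x) = π*cos(π*x/2)/2.
Note φ(0) = φ(2) = 0, so the boundary term u·φ vanishes.
LHS = ∫_0^2 u(x) φ'(x) dx = ∫_0^2 (π*x^3*cos(π*x/2)/2 - π*x^2*cos(π*x/2) + π*x*cos(π*x/2)/2 - π*cos(π*x/2)/2) dx. Term by term:
  ∫_0^2 -π*cos(π*x/2)/2 dx = 0;  ∫_0^2 π*x*cos(π*x/2)/2 dx = -4/π;  ∫_0^2 π*x^3*cos(π*x/2)/2 dx = -24/π + 96/π^3;
  ∫_0^2 -π*x^2*cos(π*x/2) dx = 16/π.
Sum: 0 − 4/π + -24/π + 96/π^3 + 16/π = -12/π + 96/π^3.
So LHS = -12/π + 96/π^3.
∫_0^2 v(x) φ(x) dx = ∫_0^2 (3*x^2*sin(π*x/2) - 4*x*sin(π*x/2) + sin(π*x/2)) dx. Term by term:
  ∫_0^2 -4*x*sin(π*x/2) dx = -16/π;  ∫_0^2 3*x^2*sin(π*x/2) dx = -96/π^3 + 24/π;  ∫_0^2 sin(π*x/2) dx = 4/π.
Sum: -16/π + -96/π^3 + 24/π + 4/π = -96/π^3 + 12/π.
So RHS = -∫_0^2 v(x) φ(x) dx = -12/π + 96/π^3.
LHS = RHS, so the identity holds for this test φ.
Moreover u is smooth here and v(x) = u'(x) = 3*x**2 - 4*x + 1 pointwise, so the identity holds for every test function. Hence v is the weak derivative of u.


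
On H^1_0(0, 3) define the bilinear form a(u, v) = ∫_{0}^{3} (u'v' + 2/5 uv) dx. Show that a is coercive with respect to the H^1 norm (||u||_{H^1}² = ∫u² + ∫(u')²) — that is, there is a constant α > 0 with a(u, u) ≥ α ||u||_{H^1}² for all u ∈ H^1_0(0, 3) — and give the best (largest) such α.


α = (18/5 + π^2)/(9 + π^2)

Coercivity of a(·,·) on H^1_0(0, 3) means a(u, u) ≥ α ||u||_{H^1}² for every u ∈ H^1_0.
The interval has length L = 3, and Poincaré/coercivity depend only on L. Here a(u, u) = ∫(u')² + (2/5)·∫u².
Here 0 < c = 2/5 < 1. The condition a(u,u) ≥ α||u||_{H^1}² reads (1−α)∫(u')² ≥ (α−c)∫u². Any admissible α is ≤ 1 (rapidly oscillating u have ∫u²/∫(u')² → 0), and α = 1 would force 0 ≥ (1−c)∫u², impossible since c < 1; so 1−α > 0. By the sharp Poincaré inequality on H^1_0 of an interval of length L, ∫(u')² ≥ (π/L)²∫u² with equality for the first sine mode sin(π(x−x₀)/L) (x₀ the left endpoint), so the inequality holds for all u iff (1−α)(π/L)² ≥ α − c, i.e. α ≤ ((π/L)² + c)/((π/L)² + 1) = (1 + c(L/π)²)/(1 + (L/π)²). With (π/L)² = π^2/9 and c = 2/5, the largest admissible constant is α = ((π/L)² + c)/((π/L)² + 1).
Simplifying, α = (18/5 + π^2)/(9 + π^2).


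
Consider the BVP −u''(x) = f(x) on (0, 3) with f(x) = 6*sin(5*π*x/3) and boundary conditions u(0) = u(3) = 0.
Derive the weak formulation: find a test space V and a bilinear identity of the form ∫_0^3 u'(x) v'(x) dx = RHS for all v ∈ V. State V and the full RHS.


V = H^1_0(0, 3) (so v(0) = v(3) = 0); weak form: ∫_0^3 u'v' dx = ∫_0^3 (6*sin(5*π*x/3)) v dx for all v ∈ V.

Multiply both sides by a test function v and integrate from 0 to 3:
  ∫_0^3 −u''(x) v(x) dx = ∫_0^3 f(x) v(x) dx.
Integrate the LHS by parts once:
  ∫_0^3 −u'' v dx = −[u'(x) v(x)]_0^3 + ∫_0^3 u'(x) v'(x) dx.
Thus ∫_0^3 u'(x) v'(x) dx = ∫_0^3 f(x) v(x) dx + [u'(x) v(x)]_0^3.
Choose V so that boundary terms are either known or forced to vanish.
u is Dirichlet: u(0) = u(3) = 0. Let V = H^1_0(0, 3); then v(0) = v(3) = 0, and [u' v]_0^3 = 0.
Weak formulation: find u (satisfying any essential BC) such that ∫_0^3 u'(x) v'(x) dx = ∫_0^3 f v dx for all v ∈ V.
Substituting f(x) = 6*sin(5*π*x/3), the right-hand side is ∫_0^3 (6*sin(5*π*x/3)) v dx.


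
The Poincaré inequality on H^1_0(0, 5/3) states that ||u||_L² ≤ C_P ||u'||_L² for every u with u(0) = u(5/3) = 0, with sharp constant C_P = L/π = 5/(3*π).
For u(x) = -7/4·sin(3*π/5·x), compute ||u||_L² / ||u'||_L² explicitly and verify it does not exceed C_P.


||u||_L² / ||u'||_L² = 5/(3*π) = C_P.

u(x) = -7/4·sin(3*π/5·x), so u'(x) = -21*π*cos(3*π*x/5)/20.
Writing u(x) = A·sin(kπx/L) with A = -7/4 and k = 1, use ∫_0^L sin²(kπx/L) dx = L/2 and ∫_0^L cos²(kπx/L) dx = L/2.
u² = 49/16·sin²(3*π/5·x) and (u')² = 441*π^2/400·cos²(3*π/5·x), and each of sin², cos² integrates to L/2 = 5/6 over (0, 5/3).
∫_0^5/3 u² dx = 245/96, so ||u||_L² = 7*sqrt(30)/24.
∫_0^5/3 (u')² dx = 147*π^2/160, so ||u'||_L² = 7*sqrt(30)*π/40.
Ratio ||u||_L² / ||u'||_L² = 5/(3*π).
Sharp Poincaré constant on H^1_0(0, 5/3) is C_P = L/π = 5/(3*π), achieved by sin(3*π/5·x).
This is the k = 1 eigenfunction (up to amplitude), so the ratio equals the sharp Poincaré constant exactly.


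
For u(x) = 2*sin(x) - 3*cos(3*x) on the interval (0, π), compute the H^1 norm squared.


||u||_{H^1(0,π)}^2 = 49*π

u'(x) = 9*sin(3*x) + 2*cos(x).
Expand u² and (u')² and integrate term by term on (0, π), using: for integers n ≥ 1, ∫_0^π sin²(nx) dx = ∫_0^π cos²(nx) dx = π/2; for n ≠ n', ∫_0^π sin(nx)sin(n'x) dx = ∫_0^π cos(nx)cos(n'x) dx = 0; and by product-to-sum, ∫_0^π sin(nx)cos(n'x) dx = ½∫_0^π [sin((n+n')x) + sin((n−n')x)] dx, which is 0 when n+n' is even and 2n/(n²−n'²) when n+n' is odd (it need not vanish on (0, π)).
  u² squared terms: (-3)²·∫cos(3x)² dx = 9·π/2 = 9*π/2;  (2)²·∫sin(x)² dx = 4·π/2 = 2*π.
  u² cross terms: 2·(-3)·(2)·∫cos(3x)·sin(x) dx = -12·(0) = 0.
  So ∫_0^π u² dx = 9*π/2 + 2*π + 0 = 13*π/2.
  (u')² squared terms: (2)²·∫cos(x)² dx = 4·π/2 = 2*π;  (9)²·∫sin(3x)² dx = 81·π/2 = 81*π/2.
  (u')² cross terms: 2·(2)·(9)·∫cos(x)·sin(3x) dx = 36·(0) = 0.
  So ∫_0^π (u')² dx = 2*π + 81*π/2 + 0 = 85*π/2.
||u||_{H^1}^2 = (13*π/2) + (85*π/2) = 49*π.


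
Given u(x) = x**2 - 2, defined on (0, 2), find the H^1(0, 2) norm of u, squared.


||u||_{H^1}^2 = 72/5

The H^1 norm (squared) on an interval (0, L) is
  ||u||_{H^1}^2 = ∫_0^L u(x)^2 dx + ∫_0^L u'(x)^2 dx.
Compute u'(x) = 2*x.
Then u(x)^2 = x**4 - 4*x**2 + 4 and u'(x)^2 = 4*x**2.
Integrate each monomial from 0 to 2 using ∫_0^2 c·x^n dx = c·2^(n+1)/(n+1):
  ∫_0^2 u(x)^2 dx = ∫_0^2 (x^4 - 4*x^2 + 4) dx. Term by term:
    ∫_0^2 x^4 dx = 32/5;  ∫_0^2 -4*x^2 dx = -32/3;  ∫_0^2 4 dx = 8.
  Sum: 32/5 − 32/3 + 8 = 56/15.
  ∫_0^2 u'(x)^2 dx = ∫_0^2 (4*x^2) dx. Term by term:
    ∫_0^2 4*x^2 dx = 32/3.
Adding: ||u||_{H^1}^2 = 56/15 + 32/3 = 72/5.


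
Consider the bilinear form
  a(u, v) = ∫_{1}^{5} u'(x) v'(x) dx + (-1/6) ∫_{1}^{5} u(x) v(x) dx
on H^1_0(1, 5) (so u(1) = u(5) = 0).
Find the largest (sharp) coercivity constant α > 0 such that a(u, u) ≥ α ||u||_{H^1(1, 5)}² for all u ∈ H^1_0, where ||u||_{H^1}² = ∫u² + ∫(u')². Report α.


α = (-8/3 + π^2)/(π^2 + 16)

Coercivity of a(·,·) on H^1_0(1, 5) means a(u, u) ≥ α ||u||_{H^1}² for every u ∈ H^1_0.
The interval has length L = 4, and Poincaré/coercivity depend only on L. Here a(u, u) = ∫(u')² + (-1/6)·∫u².
Here c = -1/6 < 0 with |c| < (π/L)² = π^2/16, so coercivity still holds. The condition a(u,u) ≥ α||u||_{H^1}² reads (1−α)∫(u')² ≥ (α−c)∫u². Any admissible α is ≤ 1 (rapidly oscillating u have ∫u²/∫(u')² → 0), and α = 1 would force 0 ≥ (1−c)∫u², impossible since c < 1; so 1−α > 0. By the sharp Poincaré inequality on H^1_0 of an interval of length L, ∫(u')² ≥ (π/L)²∫u² with equality for the first sine mode sin(π(x−x₀)/L) (x₀ the left endpoint), so the inequality holds for all u iff (1−α)(π/L)² ≥ α − c, i.e. α ≤ ((π/L)² + c)/((π/L)² + 1) = (1 + c(L/π)²)/(1 + (L/π)²). (Direct route, valid since c ≤ 0: Poincaré gives c∫u² ≥ c(L/π)²∫(u')², so a(u,u) ≥ (1 + c(L/π)²)∫(u')², while ||u||_{H^1}² ≤ (1 + (L/π)²)∫(u')²; dividing yields the same α.) With (π/L)² = π^2/16 and c = -1/6, the largest admissible constant is α = ((π/L)² + c)/((π/L)² + 1).
Simplifying, α = (-8/3 + π^2)/(π^2 + 16).


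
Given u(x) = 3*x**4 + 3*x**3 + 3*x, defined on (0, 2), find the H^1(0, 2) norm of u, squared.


||u||_{H^1}^2 = 262126/35

The H^1 norm (squared) on an interval (0, L) is
  ||u||_{H^1}^2 = ∫_0^L u(x)^2 dx + ∫_0^L u'(x)^2 dx.
Compute u'(x) = 12*x**3 + 9*x**2 + 3.
Then u(x)^2 = 9*x**8 + 18*x**7 + 9*x**6 + 18*x**5 + 18*x**4 + 9*x**2 and u'(x)^2 = 144*x**6 + 216*x**5 + 81*x**4 + 72*x**3 + 54*x**2 + 9.
Integrate each monomial from 0 to 2 using ∫_0^2 c·x^n dx = c·2^(n+1)/(n+1):
  ∫_0^2 u(x)^2 dx = ∫_0^2 (9*x^8 + 18*x^7 + 9*x^6 + 18*x^5 + 18*x^4 + 9*x^2) dx. Term by term:
    ∫_0^2 9*x^8 dx = 512;  ∫_0^2 18*x^7 dx = 576;  ∫_0^2 9*x^6 dx = 1152/7;
    ∫_0^2 18*x^5 dx = 192;  ∫_0^2 18*x^4 dx = 576/5;  ∫_0^2 9*x^2 dx = 24.
  Sum: 512 + 576 + 1152/7 + 192 + 576/5 + 24 = 55432/35.
  ∫_0^2 u'(x)^2 dx = ∫_0^2 (144*x^6 + 216*x^5 + 81*x^4 + 72*x^3 + 54*x^2 + 9) dx. Term by term:
    ∫_0^2 144*x^6 dx = 18432/7;  ∫_0^2 216*x^5 dx = 2304;  ∫_0^2 81*x^4 dx = 2592/5;
    ∫_0^2 72*x^3 dx = 288;  ∫_0^2 54*x^2 dx = 144;  ∫_0^2 9 dx = 18.
  Sum: 18432/7 + 2304 + 2592/5 + 288 + 144 + 18 = 206694/35.
Adding: ||u||_{H^1}^2 = 55432/35 + 206694/35 = 262126/35.


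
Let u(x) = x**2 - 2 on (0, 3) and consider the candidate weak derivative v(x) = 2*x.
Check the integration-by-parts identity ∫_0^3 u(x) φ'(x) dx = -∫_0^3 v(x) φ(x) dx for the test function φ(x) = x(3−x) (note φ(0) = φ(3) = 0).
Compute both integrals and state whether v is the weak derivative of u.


LHS = -27/2, RHS = -27/2. Yes, v = u' weakly.

u(x) = x**2 - 2, classical derivative u'(x) = 2*x.
φ(x) = x(3−x), so φ'(x) = 3 - 2*x.
Note φ(0) = φ(3) = 0, so the boundary term u·φ vanishes.
LHS = ∫_0^3 u(x) φ'(x) dx = ∫_0^3 (-2*x^3 + 3*x^2 + 4*x - 6) dx. Term by term:
  ∫_0^3 -2*x^3 dx = -81/2;  ∫_0^3 3*x^2 dx = 27;  ∫_0^3 4*x dx = 18;
  ∫_0^3 -6 dx = -18.
Sum: -81/2 + 27 + 18 − 18 = -27/2.
So LHS = -27/2.
∫_0^3 v(x) φ(x) dx = ∫_0^3 (-2*x^3 + 6*x^2) dx. Term by term:
  ∫_0^3 -2*x^3 dx = -81/2;  ∫_0^3 6*x^2 dx = 54.
Sum: -81/2 + 54 = 27/2.
So RHS = -∫_0^3 v(x) φ(x) dx = -27/2.
LHS = RHS, so the identity holds for this test φ.
Moreover u is smooth here and v(x) = u'(x) = 2*x pointwise, so the identity holds for every test function. Hence v is the weak derivative of u.


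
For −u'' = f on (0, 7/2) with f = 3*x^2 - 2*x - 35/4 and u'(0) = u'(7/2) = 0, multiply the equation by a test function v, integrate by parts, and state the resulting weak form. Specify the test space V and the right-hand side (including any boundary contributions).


V = H^1(0, 7/2) (no boundary constraint on v; u is determined up to an additive constant); weak form: ∫_0^7/2 u'v' dx = ∫_0^7/2 (3*x^2 - 2*x - 35/4) v dx for all v ∈ V.

Multiply both sides by a test function v and integrate from 0 to 7/2:
  ∫_0^7/2 −u''(x) v(x) dx = ∫_0^7/2 f(x) v(x) dx.
Integrate the LHS by parts once:
  ∫_0^7/2 −u'' v dx = −[u'(x) v(x)]_0^7/2 + ∫_0^7/2 u'(x) v'(x) dx.
Thus ∫_0^7/2 u'(x) v'(x) dx = ∫_0^7/2 f(x) v(x) dx + [u'(x) v(x)]_0^7/2.
Choose V so that boundary terms are either known or forced to vanish.
u has homogeneous Neumann: u'(0) = u'(7/2) = 0. So [u' v]_0^7/2 = 0·v(7/2) − 0·v(0) = 0 for any v; take V = H^1(0, 7/2).
Weak formulation: find u (satisfying any essential BC) such that ∫_0^7/2 u'(x) v'(x) dx = ∫_0^7/2 f v dx for all v ∈ V (homogeneous Neumann, so boundary terms vanish).
Substituting f(x) = 3*x^2 - 2*x - 35/4, the right-hand side is ∫_0^7/2 (3*x^2 - 2*x - 35/4) v dx.
Compatibility check (pure Neumann): taking v ≡ 1 ∈ V gives 0 = ∫_0^7/2 f dx + (0) − (0), i.e. ∫_0^7/2 f dx must equal u'(0) − u'(7/2) = 0. Indeed ∫_0^7/2 (3*x^2 - 2*x - 35/4) dx = 0, so the data are compatible. The solution is then unique only up to an additive constant (fix it e.g. by requiring ∫_0^7/2 u dx = 0).


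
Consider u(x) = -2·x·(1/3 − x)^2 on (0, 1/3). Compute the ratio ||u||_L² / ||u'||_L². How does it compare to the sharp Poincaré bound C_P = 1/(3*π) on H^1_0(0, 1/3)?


||u||_L² / ||u'||_L² = sqrt(14)/42 < C_P = 1/(3*π).

u(x) = -2·x·(1/3 − x)^2, so u'(x) = -6*x^2 + 8*x/3 - 2/9.
u(x) = -2·x·(1/3 − x)^2 vanishes at x = 0 and x = 1/3, so u ∈ H^1_0(0, 1/3). Differentiate via the product rule and integrate the resulting polynomials term by term.
  ∫_0^1/3 u² dx = ∫_0^1/3 (4*x^6 - 16*x^5/3 + 8*x^4/3 - 16*x^3/27 + 4*x^2/81) dx. Term by term:
    ∫_0^1/3 4*x^6 dx = 4/15309;  ∫_0^1/3 -16*x^5/3 dx = -8/6561;  ∫_0^1/3 8*x^4/3 dx = 8/3645;
    ∫_0^1/3 -16*x^3/27 dx = -4/2187;  ∫_0^1/3 4*x^2/81 dx = 4/6561.
  Sum: 4/15309 − 8/6561 + 8/3645 − 4/2187 + 4/6561 = 4/229635.
  ∫_0^1/3 (u')² dx = ∫_0^1/3 (36*x^4 - 32*x^3 + 88*x^2/9 - 32*x/27 + 4/81) dx. Term by term:
    ∫_0^1/3 36*x^4 dx = 4/135;  ∫_0^1/3 -32*x^3 dx = -8/81;  ∫_0^1/3 88*x^2/9 dx = 88/729;
    ∫_0^1/3 -32*x/27 dx = -16/243;  ∫_0^1/3 4/81 dx = 4/243.
  Sum: 4/135 − 8/81 + 88/729 − 16/243 + 4/243 = 8/3645.
∫_0^1/3 u² dx = 4/229635, so ||u||_L² = 2*sqrt(35)/2835.
∫_0^1/3 (u')² dx = 8/3645, so ||u'||_L² = 2*sqrt(10)/135.
Ratio ||u||_L² / ||u'||_L² = sqrt(14)/42.
Sharp Poincaré constant on H^1_0(0, 1/3) is C_P = L/π = 1/(3*π), achieved by sin(3*π·x).
A polynomial bump cannot attain the sharp Poincaré constant (only the first sine eigenfunction does), so the ratio is strictly less than C_P, consistent with ||u||_L² ≤ C_P ||u'||_L².


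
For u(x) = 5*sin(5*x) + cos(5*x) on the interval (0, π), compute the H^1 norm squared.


||u||_{H^1(0,π)}^2 = 338*π

u'(x) = -5*sin(5*x) + 25*cos(5*x).
Expand u² and (u')² and integrate term by term on (0, π), using: for integers n ≥ 1, ∫_0^π sin²(nx) dx = ∫_0^π cos²(nx) dx = π/2; for n ≠ n', ∫_0^π sin(nx)sin(n'x) dx = ∫_0^π cos(nx)cos(n'x) dx = 0; and by product-to-sum, ∫_0^π sin(nx)cos(n'x) dx = ½∫_0^π [sin((n+n')x) + sin((n−n')x)] dx, which is 0 when n+n' is even and 2n/(n²−n'²) when n+n' is odd (it need not vanish on (0, π)).
  u² squared terms: (5)²·∫sin(5x)² dx = 25·π/2 = 25*π/2;  (1)²·∫cos(5x)² dx = 1·π/2 = π/2.
  u² cross terms: 2·(5)·(1)·∫sin(5x)·cos(5x) dx = 10·(0) = 0.
  So ∫_0^π u² dx = 25*π/2 + π/2 + 0 = 13*π.
  (u')² squared terms: (-5)²·∫sin(5x)² dx = 25·π/2 = 25*π/2;  (25)²·∫cos(5x)² dx = 625·π/2 = 625*π/2.
  (u')² cross terms: 2·(-5)·(25)·∫sin(5x)·cos(5x) dx = -250·(0) = 0.
  So ∫_0^π (u')² dx = 25*π/2 + 625*π/2 + 0 = 325*π.
||u||_{H^1}^2 = (13*π) + (325*π) = 338*π.


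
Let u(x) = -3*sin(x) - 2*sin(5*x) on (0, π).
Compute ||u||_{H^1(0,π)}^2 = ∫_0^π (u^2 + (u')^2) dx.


||u||_{H^1(0,π)}^2 = 61*π

u'(x) = -3*cos(x) - 10*cos(5*x).
Expand u² and (u')² and integrate term by term on (0, π), using: for integers n ≥ 1, ∫_0^π sin²(nx) dx = ∫_0^π cos²(nx) dx = π/2; for n ≠ n', ∫_0^π sin(nx)sin(n'x) dx = ∫_0^π cos(nx)cos(n'x) dx = 0; and by product-to-sum, ∫_0^π sin(nx)cos(n'x) dx = ½∫_0^π [sin((n+n')x) + sin((n−n')x)] dx, which is 0 when n+n' is even and 2n/(n²−n'²) when n+n' is odd (it need not vanish on (0, π)).
  u² squared terms: (-3)²·∫sin(x)² dx = 9·π/2 = 9*π/2;  (-2)²·∫sin(5x)² dx = 4·π/2 = 2*π.
  u² cross terms: 2·(-3)·(-2)·∫sin(x)·sin(5x) dx = 12·(0) = 0.
  So ∫_0^π u² dx = 9*π/2 + 2*π + 0 = 13*π/2.
  (u')² squared terms: (-10)²·∫cos(5x)² dx = 100·π/2 = 50*π;  (-3)²·∫cos(x)² dx = 9·π/2 = 9*π/2.
  (u')² cross terms: 2·(-10)·(-3)·∫cos(5x)·cos(x) dx = 60·(0) = 0.
  So ∫_0^π (u')² dx = 50*π + 9*π/2 + 0 = 109*π/2.
||u||_{H^1}^2 = (13*π/2) + (109*π/2) = 61*π.


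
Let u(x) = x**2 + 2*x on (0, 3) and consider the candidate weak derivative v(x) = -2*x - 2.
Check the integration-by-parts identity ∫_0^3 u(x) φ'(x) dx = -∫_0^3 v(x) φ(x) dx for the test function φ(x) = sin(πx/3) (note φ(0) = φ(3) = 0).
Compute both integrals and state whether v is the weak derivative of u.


LHS = -30/π, RHS = 30/π. No, v is not the weak derivative of u.

u(x) = x**2 + 2*x, classical derivative u'(x) = 2*x + 2.
φ(x) = sin(πx/3), so φ'(x) = π*cos(π*x/3)/3.
Note φ(0) = φ(3) = 0, so the boundary term u·φ vanishes.
LHS = ∫_0^3 u(x) φ'(x) dx = ∫_0^3 (π*x^2*cos(π*x/3)/3 + 2*π*x*cos(π*x/3)/3) dx. Term by term:
  ∫_0^3 π*x^2*cos(π*x/3)/3 dx = -18/π;  ∫_0^3 2*π*x*cos(π*x/3)/3 dx = -12/π.
Sum: -18/π − 12/π = -30/π.
So LHS = -30/π.
∫_0^3 v(x) φ(x) dx = ∫_0^3 (-2*x*sin(π*x/3) - 2*sin(π*x/3)) dx. Term by term:
  ∫_0^3 -2*sin(π*x/3) dx = -12/π;  ∫_0^3 -2*x*sin(π*x/3) dx = -18/π.
Sum: -12/π − 18/π = -30/π.
So RHS = -∫_0^3 v(x) φ(x) dx = 30/π.
LHS − RHS = -60/π ≠ 0, so the identity fails.
(For a valid weak derivative the identity must hold for EVERY test function, in particular this one. The failure shows v is NOT the weak derivative of u.)
Correct weak derivative would be u'(x) = 2*x + 2.


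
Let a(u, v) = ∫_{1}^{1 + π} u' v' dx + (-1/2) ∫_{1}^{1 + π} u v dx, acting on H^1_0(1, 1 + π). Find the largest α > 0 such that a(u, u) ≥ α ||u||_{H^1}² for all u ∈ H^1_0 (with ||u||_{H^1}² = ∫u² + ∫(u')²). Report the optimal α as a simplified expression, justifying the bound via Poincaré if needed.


α = 1/4

Coercivity of a(·,·) on H^1_0(1, 1 + π) means a(u, u) ≥ α ||u||_{H^1}² for every u ∈ H^1_0.
The interval has length L = π, and Poincaré/coercivity depend only on L. Here a(u, u) = ∫(u')² + (-1/2)·∫u².
Here c = -1/2 < 0 with |c| < (π/L)² = 1, so coercivity still holds. The condition a(u,u) ≥ α||u||_{H^1}² reads (1−α)∫(u')² ≥ (α−c)∫u². Any admissible α is ≤ 1 (rapidly oscillating u have ∫u²/∫(u')² → 0), and α = 1 would force 0 ≥ (1−c)∫u², impossible since c < 1; so 1−α > 0. By the sharp Poincaré inequality on H^1_0 of an interval of length L, ∫(u')² ≥ (π/L)²∫u² with equality for the first sine mode sin(π(x−x₀)/L) (x₀ the left endpoint), so the inequality holds for all u iff (1−α)(π/L)² ≥ α − c, i.e. α ≤ ((π/L)² + c)/((π/L)² + 1) = (1 + c(L/π)²)/(1 + (L/π)²). (Direct route, valid since c ≤ 0: Poincaré gives c∫u² ≥ c(L/π)²∫(u')², so a(u,u) ≥ (1 + c(L/π)²)∫(u')², while ||u||_{H^1}² ≤ (1 + (L/π)²)∫(u')²; dividing yields the same α.) With (π/L)² = 1 and c = -1/2, the largest admissible constant is α = ((π/L)² + c)/((π/L)² + 1).
Simplifying, α = 1/4.


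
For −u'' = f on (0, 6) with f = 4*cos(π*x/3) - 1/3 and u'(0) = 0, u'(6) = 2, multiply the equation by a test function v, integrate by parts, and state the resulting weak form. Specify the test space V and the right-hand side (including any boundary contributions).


V = H^1(0, 6) (v unrestricted at boundary; u is determined up to an additive constant); weak form: ∫_0^6 u'v' dx = ∫_0^6 (4*cos(π*x/3) - 1/3) v dx + 2·v(6) for all v ∈ V.

Multiply both sides by a test function v and integrate from 0 to 6:
  ∫_0^6 −u''(x) v(x) dx = ∫_0^6 f(x) v(x) dx.
Integrate the LHS by parts once:
  ∫_0^6 −u'' v dx = −[u'(x) v(x)]_0^6 + ∫_0^6 u'(x) v'(x) dx.
Thus ∫_0^6 u'(x) v'(x) dx = ∫_0^6 f(x) v(x) dx + [u'(x) v(x)]_0^6.
Choose V so that boundary terms are either known or forced to vanish.
u has inhomogeneous Neumann u'(0) = 0, u'(6) = 2. [u' v]_0^6 = (2)·v(6) − (0)·v(0) = 2·v(6). Take V = H^1(0, 6); boundary term becomes part of RHS.
Weak formulation: find u (satisfying any essential BC) such that ∫_0^6 u'(x) v'(x) dx = ∫_0^6 f v dx + 2·v(6) for all v ∈ V (Neumann data are natural BCs: they enter the RHS as boundary terms).
Substituting f(x) = 4*cos(π*x/3) - 1/3, the right-hand side is ∫_0^6 (4*cos(π*x/3) - 1/3) v dx + 2·v(6).
Compatibility check (pure Neumann): taking v ≡ 1 ∈ V gives 0 = ∫_0^6 f dx + (2) − (0), i.e. ∫_0^6 f dx must equal u'(0) − u'(6) = -2. Indeed ∫_0^6 (4*cos(π*x/3) - 1/3) dx = -2, so the data are compatible. The solution is then unique only up to an additive constant (fix it e.g. by requiring ∫_0^6 u dx = 0).


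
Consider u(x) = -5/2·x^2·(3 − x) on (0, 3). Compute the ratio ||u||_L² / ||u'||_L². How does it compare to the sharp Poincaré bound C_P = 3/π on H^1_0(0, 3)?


||u||_L² / ||u'||_L² = 3*sqrt(14)/14 < C_P = 3/π.

u(x) = -5/2·x^2·(3 − x), so u'(x) = 15*x*(x - 2)/2.
u(x) = -5/2·x^2·(3 − x) vanishes at x = 0 and x = 3, so u ∈ H^1_0(0, 3). Differentiate via the product rule and integrate the resulting polynomials term by term.
  ∫_0^3 u² dx = ∫_0^3 (25*x^6/4 - 75*x^5/2 + 225*x^4/4) dx. Term by term:
    ∫_0^3 25*x^6/4 dx = 54675/28;  ∫_0^3 -75*x^5/2 dx = -18225/4;  ∫_0^3 225*x^4/4 dx = 10935/4.
  Sum: 54675/28 − 18225/4 + 10935/4 = 3645/28.
  ∫_0^3 (u')² dx = ∫_0^3 (225*x^4/4 - 225*x^3 + 225*x^2) dx. Term by term:
    ∫_0^3 225*x^4/4 dx = 10935/4;  ∫_0^3 -225*x^3 dx = -18225/4;  ∫_0^3 225*x^2 dx = 2025.
  Sum: 10935/4 − 18225/4 + 2025 = 405/2.
∫_0^3 u² dx = 3645/28, so ||u||_L² = 27*sqrt(35)/14.
∫_0^3 (u')² dx = 405/2, so ||u'||_L² = 9*sqrt(10)/2.
Ratio ||u||_L² / ||u'||_L² = 3*sqrt(14)/14.
Sharp Poincaré constant on H^1_0(0, 3) is C_P = L/π = 3/π, achieved by sin(π/3·x).
A polynomial bump cannot attain the sharp Poincaré constant (only the first sine eigenfunction does), so the ratio is strictly less than C_P, consistent with ||u||_L² ≤ C_P ||u'||_L².


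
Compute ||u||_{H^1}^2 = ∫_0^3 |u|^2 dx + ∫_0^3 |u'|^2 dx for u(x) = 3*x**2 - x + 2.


||u||_{H^1}^2 = 6999/10

The H^1 norm (squared) on an interval (0, L) is
  ||u||_{H^1}^2 = ∫_0^L u(x)^2 dx + ∫_0^L u'(x)^2 dx.
Compute u'(x) = 6*x - 1.
Then u(x)^2 = 9*x**4 - 6*x**3 + 13*x**2 - 4*x + 4 and u'(x)^2 = 36*x**2 - 12*x + 1.
Integrate each monomial from 0 to 3 using ∫_0^3 c·x^n dx = c·3^(n+1)/(n+1):
  ∫_0^3 u(x)^2 dx = ∫_0^3 (9*x^4 - 6*x^3 + 13*x^2 - 4*x + 4) dx. Term by term:
    ∫_0^3 9*x^4 dx = 2187/5;  ∫_0^3 -6*x^3 dx = -243/2;  ∫_0^3 13*x^2 dx = 117;
    ∫_0^3 -4*x dx = -18;  ∫_0^3 4 dx = 12.
  Sum: 2187/5 − 243/2 + 117 − 18 + 12 = 4269/10.
  ∫_0^3 u'(x)^2 dx = ∫_0^3 (36*x^2 - 12*x + 1) dx. Term by term:
    ∫_0^3 36*x^2 dx = 324;  ∫_0^3 -12*x dx = -54;  ∫_0^3 1 dx = 3.
  Sum: 324 − 54 + 3 = 273.
Adding: ||u||_{H^1}^2 = 4269/10 + 273 = 6999/10.


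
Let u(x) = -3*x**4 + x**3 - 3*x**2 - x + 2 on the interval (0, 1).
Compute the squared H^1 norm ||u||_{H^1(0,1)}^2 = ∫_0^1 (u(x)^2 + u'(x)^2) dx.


||u||_{H^1}^2 = 23507/420

The H^1 norm (squared) on an interval (0, L) is
  ||u||_{H^1}^2 = ∫_0^L u(x)^2 dx + ∫_0^L u'(x)^2 dx.
Compute u'(x) = -12*x**3 + 3*x**2 - 6*x - 1.
Then u(x)^2 = 9*x**8 - 6*x**7 + 19*x**6 - 5*x**4 + 10*x**3 - 11*x**2 - 4*x + 4 and u'(x)^2 = 144*x**6 - 72*x**5 + 153*x**4 - 12*x**3 + 30*x**2 + 12*x + 1.
Integrate each monomial from 0 to 1 using ∫_0^1 c·x^n dx = c·1^(n+1)/(n+1):
  ∫_0^1 u(x)^2 dx = ∫_0^1 (9*x^8 - 6*x^7 + 19*x^6 - 5*x^4 + 10*x^3 - 11*x^2 - 4*x + 4) dx. Term by term:
    ∫_0^1 9*x^8 dx = 1;  ∫_0^1 -6*x^7 dx = -3/4;  ∫_0^1 19*x^6 dx = 19/7;
    ∫_0^1 -5*x^4 dx = -1;  ∫_0^1 10*x^3 dx = 5/2;  ∫_0^1 -11*x^2 dx = -11/3;
    ∫_0^1 -4*x dx = -2;  ∫_0^1 4 dx = 4.
  Sum: 1 − 3/4 + 19/7 − 1 + 5/2 − 11/3 − 2 + 4 = 235/84.
  ∫_0^1 u'(x)^2 dx = ∫_0^1 (144*x^6 - 72*x^5 + 153*x^4 - 12*x^3 + 30*x^2 + 12*x + 1) dx. Term by term:
    ∫_0^1 144*x^6 dx = 144/7;  ∫_0^1 -72*x^5 dx = -12;  ∫_0^1 153*x^4 dx = 153/5;
    ∫_0^1 -12*x^3 dx = -3;  ∫_0^1 30*x^2 dx = 10;  ∫_0^1 12*x dx = 6;
    ∫_0^1 1 dx = 1.
  Sum: 144/7 − 12 + 153/5 − 3 + 10 + 6 + 1 = 1861/35.
Adding: ||u||_{H^1}^2 = 235/84 + 1861/35 = 23507/420.


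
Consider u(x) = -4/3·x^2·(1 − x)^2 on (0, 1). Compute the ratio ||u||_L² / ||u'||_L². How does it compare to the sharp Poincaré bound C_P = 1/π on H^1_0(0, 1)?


||u||_L² / ||u'||_L² = sqrt(3)/6 < C_P = 1/π.

u(x) = -4/3·x^2·(1 − x)^2, so u'(x) = 8*x*(x*(1 - x) - (x - 1)^2)/3.
u(x) = -4/3·x^2·(1 − x)^2 vanishes at x = 0 and x = 1, so u ∈ H^1_0(0, 1). Differentiate via the product rule and integrate the resulting polynomials term by term.
  ∫_0^1 u² dx = ∫_0^1 (16*x^8/9 - 64*x^7/9 + 32*x^6/3 - 64*x^5/9 + 16*x^4/9) dx. Term by term:
    ∫_0^1 16*x^8/9 dx = 16/81;  ∫_0^1 -64*x^7/9 dx = -8/9;  ∫_0^1 32*x^6/3 dx = 32/21;
    ∫_0^1 -64*x^5/9 dx = -32/27;  ∫_0^1 16*x^4/9 dx = 16/45.
  Sum: 16/81 − 8/9 + 32/21 − 32/27 + 16/45 = 8/2835.
  ∫_0^1 (u')² dx = ∫_0^1 (256*x^6/9 - 256*x^5/3 + 832*x^4/9 - 128*x^3/3 + 64*x^2/9) dx. Term by term:
    ∫_0^1 256*x^6/9 dx = 256/63;  ∫_0^1 -256*x^5/3 dx = -128/9;  ∫_0^1 832*x^4/9 dx = 832/45;
    ∫_0^1 -128*x^3/3 dx = -32/3;  ∫_0^1 64*x^2/9 dx = 64/27.
  Sum: 256/63 − 128/9 + 832/45 − 32/3 + 64/27 = 32/945.
∫_0^1 u² dx = 8/2835, so ||u||_L² = 2*sqrt(70)/315.
∫_0^1 (u')² dx = 32/945, so ||u'||_L² = 4*sqrt(210)/315.
Ratio ||u||_L² / ||u'||_L² = sqrt(3)/6.
Sharp Poincaré constant on H^1_0(0, 1) is C_P = L/π = 1/π, achieved by sin(π·x).
A polynomial bump cannot attain the sharp Poincaré constant (only the first sine eigenfunction does), so the ratio is strictly less than C_P, consistent with ||u||_L² ≤ C_P ||u'||_L².


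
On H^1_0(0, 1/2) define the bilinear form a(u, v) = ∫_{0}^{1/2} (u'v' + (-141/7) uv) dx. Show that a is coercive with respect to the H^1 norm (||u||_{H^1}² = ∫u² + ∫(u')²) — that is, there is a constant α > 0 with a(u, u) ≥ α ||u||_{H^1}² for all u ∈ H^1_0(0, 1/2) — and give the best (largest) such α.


α = (-141 + 28*π^2)/(7*(1 + 4*π^2))

Coercivity of a(·,·) on H^1_0(0, 1/2) means a(u, u) ≥ α ||u||_{H^1}² for every u ∈ H^1_0.
The interval has length L = 1/2, and Poincaré/coercivity depend only on L. Here a(u, u) = ∫(u')² + (-141/7)·∫u².
Here c = -141/7 < 0 with |c| < (π/L)² = 4*π^2, so coercivity still holds. The condition a(u,u) ≥ α||u||_{H^1}² reads (1−α)∫(u')² ≥ (α−c)∫u². Any admissible α is ≤ 1 (rapidly oscillating u have ∫u²/∫(u')² → 0), and α = 1 would force 0 ≥ (1−c)∫u², impossible since c < 1; so 1−α > 0. By the sharp Poincaré inequality on H^1_0 of an interval of length L, ∫(u')² ≥ (π/L)²∫u² with equality for the first sine mode sin(π(x−x₀)/L) (x₀ the left endpoint), so the inequality holds for all u iff (1−α)(π/L)² ≥ α − c, i.e. α ≤ ((π/L)² + c)/((π/L)² + 1) = (1 + c(L/π)²)/(1 + (L/π)²). (Direct route, valid since c ≤ 0: Poincaré gives c∫u² ≥ c(L/π)²∫(u')², so a(u,u) ≥ (1 + c(L/π)²)∫(u')², while ||u||_{H^1}² ≤ (1 + (L/π)²)∫(u')²; dividing yields the same α.) With (π/L)² = 4*π^2 and c = -141/7, the largest admissible constant is α = ((π/L)² + c)/((π/L)² + 1).
Simplifying, α = (-141 + 28*π^2)/(7*(1 + 4*π^2)).


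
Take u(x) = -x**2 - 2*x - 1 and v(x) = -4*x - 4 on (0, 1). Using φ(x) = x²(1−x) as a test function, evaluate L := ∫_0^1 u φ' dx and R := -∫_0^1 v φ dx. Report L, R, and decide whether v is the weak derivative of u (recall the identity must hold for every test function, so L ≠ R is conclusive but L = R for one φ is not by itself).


LHS = 4/15, RHS = 8/15. No, v is not the weak derivative of u.

u(x) = -x**2 - 2*x - 1, classical derivative u'(x) = -2*x - 2.
φ(x) = x²(1−x), so φ'(x) = x*(2 - 3*x).
Note φ(0) = φ(1) = 0, so the boundary term u·φ vanishes.
LHS = ∫_0^1 u(x) φ'(x) dx = ∫_0^1 (3*x^4 + 4*x^3 - x^2 - 2*x) dx. Term by term:
  ∫_0^1 3*x^4 dx = 3/5;  ∫_0^1 4*x^3 dx = 1;  ∫_0^1 -x^2 dx = -1/3;
  ∫_0^1 -2*x dx = -1.
Sum: 3/5 + 1 − 1/3 − 1 = 4/15.
So LHS = 4/15.
∫_0^1 v(x) φ(x) dx = ∫_0^1 (4*x^4 - 4*x^2) dx. Term by term:
  ∫_0^1 4*x^4 dx = 4/5;  ∫_0^1 -4*x^2 dx = -4/3.
Sum: 4/5 − 4/3 = -8/15.
So RHS = -∫_0^1 v(x) φ(x) dx = 8/15.
LHS − RHS = -4/15 ≠ 0, so the identity fails.
(For a valid weak derivative the identity must hold for EVERY test function, in particular this one. The failure shows v is NOT the weak derivative of u.)
Correct weak derivative would be u'(x) = -2*x - 2.


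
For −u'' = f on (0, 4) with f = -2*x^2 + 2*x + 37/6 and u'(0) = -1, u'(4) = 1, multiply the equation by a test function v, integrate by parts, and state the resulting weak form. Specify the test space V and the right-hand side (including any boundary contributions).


V = H^1(0, 4) (v unrestricted at boundary; u is determined up to an additive constant); weak form: ∫_0^4 u'v' dx = ∫_0^4 (-2*x^2 + 2*x + 37/6) v dx + v(4) + v(0) for all v ∈ V.

Multiply both sides by a test function v and integrate from 0 to 4:
  ∫_0^4 −u''(x) v(x) dx = ∫_0^4 f(x) v(x) dx.
Integrate the LHS by parts once:
  ∫_0^4 −u'' v dx = −[u'(x) v(x)]_0^4 + ∫_0^4 u'(x) v'(x) dx.
Thus ∫_0^4 u'(x) v'(x) dx = ∫_0^4 f(x) v(x) dx + [u'(x) v(x)]_0^4.
Choose V so that boundary terms are either known or forced to vanish.
u has inhomogeneous Neumann u'(0) = -1, u'(4) = 1. [u' v]_0^4 = (1)·v(4) − (-1)·v(0) = v(4) + v(0). Take V = H^1(0, 4); boundary term becomes part of RHS.
Weak formulation: find u (satisfying any essential BC) such that ∫_0^4 u'(x) v'(x) dx = ∫_0^4 f v dx + v(4) + v(0) for all v ∈ V (Neumann data are natural BCs: they enter the RHS as boundary terms).
Substituting f(x) = -2*x^2 + 2*x + 37/6, the right-hand side is ∫_0^4 (-2*x^2 + 2*x + 37/6) v dx + v(4) + v(0).
Compatibility check (pure Neumann): taking v ≡ 1 ∈ V gives 0 = ∫_0^4 f dx + (1) − (-1), i.e. ∫_0^4 f dx must equal u'(0) − u'(4) = -2. Indeed ∫_0^4 (-2*x^2 + 2*x + 37/6) dx = -2, so the data are compatible. The solution is then unique only up to an additive constant (fix it e.g. by requiring ∫_0^4 u dx = 0).
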